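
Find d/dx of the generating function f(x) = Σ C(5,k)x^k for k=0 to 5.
Σ k·C(5,k)x^(k-1) for k=1 to 5

Explanation: Term-by-term differentiation gives Σ k·C(5,k)x^{k-1} for k=1 to 5.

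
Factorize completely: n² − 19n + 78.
(n − 6)(n − 13)

Working:
Seek roots whose sum is 19 and product is 78: (6, 13). So n² − 19n + 78 = (n − 6)(n − 13).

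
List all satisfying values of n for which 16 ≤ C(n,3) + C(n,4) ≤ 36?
6

C(5,3)+C(5,4)=15; C(6,3)+C(6,4)=35; C(7,3)+C(7,4)=70. So valid n = 6.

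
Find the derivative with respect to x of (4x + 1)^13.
52(4x + 1)^12
Chain rule: 13(4x+1)^{12} × 4 = 52(4x+1)^{12}.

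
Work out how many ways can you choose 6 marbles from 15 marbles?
C(15,6) = 15! / (6! × (15-6)!)
         = 15! / (6! × 9!)
         = 5,005

Answer: 5,005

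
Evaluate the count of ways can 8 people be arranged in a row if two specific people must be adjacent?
10,080
Treat pair as unit: (8-1)! arrangements × 2 internal orders = 10,080.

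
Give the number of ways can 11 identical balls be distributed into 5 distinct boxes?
1,365
C(11+5-1, 5-1) = C(15, 4) = 1,365.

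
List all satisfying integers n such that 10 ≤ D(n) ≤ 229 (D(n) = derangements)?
5

Explanation: Using D(n) = (n−1)[D(n−1) + D(n−2)] with D(1)=0, D(2)=1: D(4)=9; D(5)=44; D(6)=265. So valid n = 5.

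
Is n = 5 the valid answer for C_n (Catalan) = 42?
Yes

Working:
C_5 = C(10,5)/(5+1) = 252/6 = 42, which equals 42.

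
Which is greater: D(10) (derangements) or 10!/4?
D(10) = (10-1)·[D(9) + D(8)] = 9·[133,496 + 14,833] = 1,334,961; 10!/4 = 3,628,800/4 = 907,200.

Answer: D(10)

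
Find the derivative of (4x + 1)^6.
Chain rule: 6(4x+1)^{5} × 4 = 24(4x+1)^{5}.
Final answer: 24(4x + 1)^5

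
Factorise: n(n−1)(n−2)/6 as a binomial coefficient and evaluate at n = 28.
n(n−1)(n−2)/6 = n!/(3!(n−3)!) = C(n,3). At n = 28: C(28,3) = 3,276.
Final answer: C(n,3); C(28,3) = 3,276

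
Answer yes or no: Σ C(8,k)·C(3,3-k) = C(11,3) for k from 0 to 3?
Yes

Explanation: Vandermonde's identity gives C(11,3) = 165; RHS C(11,3) = 165.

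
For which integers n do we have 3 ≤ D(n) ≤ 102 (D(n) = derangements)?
4, 5

Working:
Using D(n) = (n−1)[D(n−1) + D(n−2)] with D(1)=0, D(2)=1: D(3)=2; D(4)=9; D(5)=44; D(6)=265. So valid n = 4, 5.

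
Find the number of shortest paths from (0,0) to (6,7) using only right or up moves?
Choose 6 rights from 13 moves: C(13,6) = 1,716.

Answer: 1,716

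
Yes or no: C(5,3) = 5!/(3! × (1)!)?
No
The correct denominator is 3!×2!, giving C(5,3) = 10; the stated RHS is 5!/(3!×1!) = 20 ≠ 10, so the statement does not hold.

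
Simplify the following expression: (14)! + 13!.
93,405,312,000

(14)! + 13! = (14)·13! + 13! = (14+1)·13! = 15·13! = 93,405,312,000.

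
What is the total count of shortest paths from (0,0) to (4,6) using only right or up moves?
210

Working:
Choose 4 rights from 10 moves: C(10,4) = 210.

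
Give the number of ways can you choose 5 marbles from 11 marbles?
462

C(11,5) = 11! / (5! × (11-5)!)
         = 11! / (5! × 6!)
         = 462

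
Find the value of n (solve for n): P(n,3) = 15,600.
P(n,3) = n(n−1)(n−2) is increasing in n; n(n−1)(n−2) ≈ (n−1)^3 = 15,600 gives n ≈ 26.0. Check: P(24,3) = 12,144, P(25,3) = 13,800, P(26,3) = 15,600 ✓. So n = 26.
Final answer: 26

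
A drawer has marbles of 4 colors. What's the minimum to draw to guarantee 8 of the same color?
29

Working:
Worst case: 7 of each = 28. One more: 29.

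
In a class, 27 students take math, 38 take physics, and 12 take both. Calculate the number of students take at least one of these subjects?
53

Solution: |A∪B| = |A|+|B|-|A∩B| = 27+38-12 = 53.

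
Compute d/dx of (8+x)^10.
10(8+x)^9

Explanation: Using the power rule: d/dx (8+x)^10 = 10(8+x)^{9}.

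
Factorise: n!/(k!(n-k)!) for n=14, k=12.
C(14,12) = 91
This is the binomial coefficient C(14,12) = 91.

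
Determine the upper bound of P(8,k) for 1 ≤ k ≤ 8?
P(8,k) increases in k, so maximum at k = 8: 8! = 40,320.

Answer: 40,320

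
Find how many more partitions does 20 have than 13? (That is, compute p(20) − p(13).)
526

Reasoning: Pentagonal recurrence p(n) = p(n−1) + p(n−2) − p(n−5) − p(n−7) + …: p(20) = p(19) + p(18) − p(15) − p(13) + p(8) + p(5) = 490 + 385 − 176 − 101 + 22 + 7 = 627.
p(13) = p(12) + p(11) − p(8) − p(6) + p(1) = 77 + 56 − 22 − 11 + 1 = 101.
Difference = 627 − 101 = 526.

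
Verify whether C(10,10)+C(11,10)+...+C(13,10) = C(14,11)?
True

Explanation: Hockey stick identity gives Σ = C(14,11) = 364; RHS C(14,11) = 364.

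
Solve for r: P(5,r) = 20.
2
P(5,r) = 5·4·…·(5−r+1), a product of r factors. Multiplying down from 5: 5 = 5; 5·4 = 20 ✓ (2 factors). So r = 2.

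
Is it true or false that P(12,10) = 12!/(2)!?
True

Working:
Permutation formula P(n,k) = n!/(n-k)!: 12!/2! = 479,001,600/2 = 239,500,800 = P(12,10). The statement holds.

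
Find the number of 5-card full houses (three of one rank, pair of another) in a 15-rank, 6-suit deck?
63,000
Triple rank: 15. Triple suits: C(6,3)=20. Pair rank: 14. Pair suits: C(6,2)=15. Total: 63,000.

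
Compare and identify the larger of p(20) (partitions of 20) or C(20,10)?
C(20,10)

Pentagonal recurrence p(n) = p(n−1) + p(n−2) − p(n−5) − p(n−7) + …: p(20) = p(19) + p(18) − p(15) − p(13) + p(8) + p(5) = 490 + 385 − 176 − 101 + 22 + 7 = 627; C(20,10) = 184,756.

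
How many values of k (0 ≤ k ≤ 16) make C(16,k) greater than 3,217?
7

Solution: Row 16 is unimodal and symmetric about k=16/2. C(16,4)=1,820 ≤ 3,217; C(16,5)=4,368 > 3,217; by symmetry C(16,k) > 3,217 for k = 5..11. That's 11 - 5 + 1 = 7 values.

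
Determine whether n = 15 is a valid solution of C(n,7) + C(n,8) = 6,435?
No

Reasoning: C(15,7) + C(15,8) = 6,435 + 6,435 = 12,870, which does not equal 6,435.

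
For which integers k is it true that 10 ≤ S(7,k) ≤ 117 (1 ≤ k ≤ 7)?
S(7,1)=1; S(7,2)=63; S(7,3)=301; S(7,4)=350; S(7,5)=140; S(7,6)=21; S(7,7)=1. So valid k = 2, 6.

Answer: 2, 6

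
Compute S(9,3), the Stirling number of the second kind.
3,025
Using the Stirling recurrence: S(n,k) = k·S(n-1,k) + S(n-1,k-1)
S(9,3) = 3·S(8,3) + S(8,2)
         = 3·966 + 127
         = 2898 + 127
         = 3,025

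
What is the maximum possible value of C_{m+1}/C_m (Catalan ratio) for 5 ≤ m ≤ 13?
18/5

Working:
C_{m+1}/C_m = 2(2m+1)/(m+2), which increases with m. Maximum at m = 13: 2·27/15 = 18/5.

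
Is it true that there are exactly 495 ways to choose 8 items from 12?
True

C(12,8) = 495.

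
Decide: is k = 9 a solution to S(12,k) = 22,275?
Yes

S(12,9) = 9·S(11,9) + S(11,8) = 9·1,155 + 11,880 = 22,275, which equals 22,275.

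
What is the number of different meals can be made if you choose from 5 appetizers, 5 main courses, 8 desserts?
By the multiplication principle: 5 × 5 × 8 = 200.

Answer: 200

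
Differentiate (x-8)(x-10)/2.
(2x - 18)/2

d/dx[(x-8)(x-10)] = (x-10) + (x-8) = 2x - 18. Dividing by 2 gives (2x - 18)/2.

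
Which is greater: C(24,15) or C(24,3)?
C(24,15)

C(24,15)=1,307,504, C(24,3)=2,024.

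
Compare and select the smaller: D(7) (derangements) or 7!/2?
D(7)

Reasoning: D(7) = (7-1)·[D(6) + D(5)] = 6·[265 + 44] = 1,854; 7!/2 = 5,040/2 = 2,520.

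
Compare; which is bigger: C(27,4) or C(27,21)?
C(27,4)=17,550, C(27,21)=296,010.

Answer: C(27,21)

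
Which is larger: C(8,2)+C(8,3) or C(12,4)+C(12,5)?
C(12,4)+C(12,5)

Reasoning: First=84, Second=1,287.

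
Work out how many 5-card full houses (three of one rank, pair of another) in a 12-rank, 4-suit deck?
3,168

Explanation: Triple rank: 12. Triple suits: C(4,3)=4. Pair rank: 11. Pair suits: C(4,2)=6. Total: 3,168.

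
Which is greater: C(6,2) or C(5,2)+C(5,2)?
C(6,2)=15; C(5,2)+C(5,2)=10+10=20.

Answer: C(5,2)+C(5,2)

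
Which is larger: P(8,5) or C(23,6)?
C(23,6)

P(8,5)=6,720, C(23,6)=100,947.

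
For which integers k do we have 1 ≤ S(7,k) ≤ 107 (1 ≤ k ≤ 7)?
S(7,1)=1; S(7,2)=63; S(7,3)=301; S(7,4)=350; S(7,5)=140; S(7,6)=21; S(7,7)=1. So valid k = 1, 2, 6, 7.

Answer: 1, 2, 6, 7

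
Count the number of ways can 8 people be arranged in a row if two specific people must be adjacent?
10,080

Reasoning: Treat pair as unit: (8-1)! arrangements × 2 internal orders = 10,080.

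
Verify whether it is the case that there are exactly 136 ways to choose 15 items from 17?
C(17,15) = 136.

Answer: True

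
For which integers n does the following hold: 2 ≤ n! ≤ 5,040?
2, 3, 4, 5, 6, 7

Solution: n! is strictly increasing; 2! = 2 and 7! = 5,040, so valid n = 2, 3, 4, 5, 6, 7.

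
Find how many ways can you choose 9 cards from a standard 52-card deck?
3,679,075,400

Reasoning: C(52,9) = 3,679,075,400.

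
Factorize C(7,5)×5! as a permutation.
P(7,5)
C(7,5)×5! = [7!/(5!(2)!)]×5! = 7!/(2)! = P(7,5) = 2,520.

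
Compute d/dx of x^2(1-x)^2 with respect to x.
2x^1(1-x)^2 - 2x^2(1-x)^1

Reasoning: Product rule: 2x^{1}(1-x)^{2} + x^2·(-2)(1-x)^{1}.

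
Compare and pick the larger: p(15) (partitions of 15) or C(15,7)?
Pentagonal recurrence p(n) = p(n−1) + p(n−2) − p(n−5) − p(n−7) + …: p(15) = p(14) + p(13) − p(10) − p(8) + p(3) + p(0) = 135 + 101 − 42 − 22 + 3 + 1 = 176; C(15,7) = 6,435.

Answer: C(15,7)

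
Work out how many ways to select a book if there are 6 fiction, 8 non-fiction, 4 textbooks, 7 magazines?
By the addition principle: 6 + 8 + 4 + 7 = 25.

Answer: 25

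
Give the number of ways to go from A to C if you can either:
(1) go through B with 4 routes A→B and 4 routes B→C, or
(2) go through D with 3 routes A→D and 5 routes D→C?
Route via B: 4×4=16. Route via D: 3×5=15. Total: 31.

Answer: 31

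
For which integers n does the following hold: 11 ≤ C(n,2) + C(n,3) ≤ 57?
5, 6, 7

Reasoning: C(4,2)+C(4,3)=10; C(5,2)+C(5,3)=20; C(6,2)+C(6,3)=35; C(7,2)+C(7,3)=56; C(8,2)+C(8,3)=84. So valid n = 5, 6, 7.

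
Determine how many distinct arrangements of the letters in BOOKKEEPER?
151,200

Solution: Word has 10 letters (B=1, O=2, K=2, E=3, P=1, R=1). Arrangements: 10!/Π(k!) = 151,200.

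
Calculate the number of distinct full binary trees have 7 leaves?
132

Working:
Using the Catalan number formula: C_n = C(2n, n) / (n+1)
C_6 = C(12, 6) / (6+1)
     = 924 / 7
     = 132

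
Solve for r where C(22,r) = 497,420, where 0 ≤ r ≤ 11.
9

Working:
C(22,r) is increasing for 0 ≤ r ≤ 11. Stepping up (C(22,r+1) = C(22,r)·(22−r)/(r+1)): C(22,1) = 22, C(22,2) = 231, C(22,3) = 1,540, C(22,4) = 7,315, C(22,5) = 26,334, C(22,6) = 74,613, C(22,7) = 170,544, C(22,8) = 319,770, C(22,9) = 497,420 ✓. So r = 9.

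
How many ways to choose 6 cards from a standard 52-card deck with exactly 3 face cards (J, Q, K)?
12 face cards and 40 non-face cards: C(12,3) × C(40,3) = 220 × 9,880 = 2,173,600.
Final answer: 2,173,600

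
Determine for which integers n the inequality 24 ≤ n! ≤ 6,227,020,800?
4, 5, 6, 7, 8, 9, 10, 11, 12, 13
n! is strictly increasing; 4! = 24 and 13! = 6,227,020,800, so valid n = 4, 5, 6, 7, 8, 9, 10, 11, 12, 13.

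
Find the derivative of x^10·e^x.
Product rule: d/dx[x^10]·e^x + x^10·d/dx[e^x] = 10x^{9}e^x + x^10e^x.
Final answer: (10x^9 + x^10)e^x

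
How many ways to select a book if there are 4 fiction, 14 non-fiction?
By the addition principle: 4 + 14 = 18.
Final answer: 18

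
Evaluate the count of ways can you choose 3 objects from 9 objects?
C(9,3) = 9! / (3! × (9-3)!)
         = 9! / (3! × 6!)
         = 84
Final answer: 84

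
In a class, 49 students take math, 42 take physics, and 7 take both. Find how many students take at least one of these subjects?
|A∪B| = |A|+|B|-|A∩B| = 49+42-7 = 84.

Answer: 84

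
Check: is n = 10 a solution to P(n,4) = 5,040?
Yes

Reasoning: P(10,4) = 10·9·8·7 = 5,040, which equals 5,040.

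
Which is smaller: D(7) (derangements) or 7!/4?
D(7) = (7-1)·[D(6) + D(5)] = 6·[265 + 44] = 1,854; 7!/4 = 5,040/4 = 1,260.
Final answer: 7!/4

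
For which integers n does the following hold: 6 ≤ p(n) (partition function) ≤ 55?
5, 6, 7, 8, 9, 10
Tabulating p(n) via p(n) = p(n−1) + p(n−2) − p(n−5) − p(n−7) + …: p(4)=5; p(5)=7; p(6)=11; p(7)=15; p(8)=22; p(9)=30; p(10)=42; p(11)=56. So valid n = 5, 6, 7, 8, 9, 10.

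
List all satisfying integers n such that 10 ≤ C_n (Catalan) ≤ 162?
4, 5, 6

C_3=5; C_4=14; C_5=42; C_6=132; C_7=429. So valid n = 4, 5, 6.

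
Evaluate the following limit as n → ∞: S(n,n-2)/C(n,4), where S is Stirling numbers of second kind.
3

Reasoning: The leading term of S(n,n-2) as a polynomial in n is (3)!!·C(n,4), so the ratio → (3)!! = 3.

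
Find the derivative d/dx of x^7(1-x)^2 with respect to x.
Product rule: 7x^{6}(1-x)^{2} + x^7·(-2)(1-x)^{1}.

Answer: 7x^6(1-x)^2 - 2x^7(1-x)^1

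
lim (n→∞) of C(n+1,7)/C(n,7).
1

Reasoning: Both numerator and denominator grow as n^7/7! for large n, so the ratio → 1.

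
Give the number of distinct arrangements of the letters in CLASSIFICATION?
1,816,214,400

Explanation: Word has 14 letters (C=2, L=1, A=2, S=2, I=3, F=1, T=1, O=1, N=1). Arrangements: 14!/Π(k!) = 1,816,214,400.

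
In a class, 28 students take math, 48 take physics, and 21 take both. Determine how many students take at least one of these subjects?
55

Solution: |A∪B| = |A|+|B|-|A∩B| = 28+48-21 = 55.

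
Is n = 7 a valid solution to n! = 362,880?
7! = 7·6! = 7·720 = 5,040, which does not equal 362,880.

Answer: No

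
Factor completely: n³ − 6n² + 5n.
n(n − 1)(n − 5)

Explanation: n³ − 6n² + 5n = n(n² − 6n + 5) = n(n − 1)(n − 5).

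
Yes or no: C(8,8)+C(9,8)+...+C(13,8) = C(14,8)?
No

Reasoning: Hockey stick identity gives Σ = C(14,9) = 2,002; RHS C(14,8) = 3,003.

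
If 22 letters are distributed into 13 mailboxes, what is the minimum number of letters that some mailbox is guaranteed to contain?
Pigeonhole: ⌈22/13⌉ = 2.
Final answer: 2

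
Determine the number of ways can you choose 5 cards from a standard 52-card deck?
2,598,960

Explanation: C(52,5) = 2,598,960.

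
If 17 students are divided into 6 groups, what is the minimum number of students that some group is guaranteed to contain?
3
Pigeonhole: ⌈17/6⌉ = 3.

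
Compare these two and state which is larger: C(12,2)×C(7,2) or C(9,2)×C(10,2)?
C(12,2)×C(7,2)=1,386, C(9,2)×C(10,2)=1,620.
Final answer: C(9,2)×C(10,2)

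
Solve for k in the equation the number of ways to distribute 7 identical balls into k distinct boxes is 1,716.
7

Working:
Stars and bars: the count is C(7+k−1, k−1), increasing in k. k=5: C(11,4) = 330, k=6: C(12,5) = 792, k=7: C(13,6) = 1,716 ✓. So k = 7.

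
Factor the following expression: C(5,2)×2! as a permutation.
C(5,2)×2! = [5!/(2!(3)!)]×2! = 5!/(3)! = P(5,2) = 20.
Final answer: P(5,2)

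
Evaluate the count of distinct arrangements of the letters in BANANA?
60

Solution: Word has 6 letters (B=1, A=3, N=2). Arrangements: 6!/Π(k!) = 60.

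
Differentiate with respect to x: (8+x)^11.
Using the power rule: d/dx (8+x)^11 = 11(8+x)^{10}.

Answer: 11(8+x)^10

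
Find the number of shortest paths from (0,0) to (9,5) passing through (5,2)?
735

Solution: To (5,2): C(7,5)=21. From there: C(7,4)=35. Total: 735.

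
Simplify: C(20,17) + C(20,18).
1,330

Explanation: By Pascal's identity: C(21,18) = 1,330.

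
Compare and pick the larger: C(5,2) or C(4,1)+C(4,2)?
Equal

By Pascal's identity: C(5,2) = C(4,1)+C(4,2) = 10. Equal.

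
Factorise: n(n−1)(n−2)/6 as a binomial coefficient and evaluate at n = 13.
C(n,3); C(13,3) = 286

Reasoning: n(n−1)(n−2)/6 = n!/(3!(n−3)!) = C(n,3). At n = 13: C(13,3) = 286.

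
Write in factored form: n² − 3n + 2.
(n − 1)(n − 2)

Reasoning: Seek roots whose sum is 3 and product is 2: (1, 2). So n² − 3n + 2 = (n − 1)(n − 2).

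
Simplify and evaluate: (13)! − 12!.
5,748,019,200

Solution: (13)! − 12! = (13)·12! − 12! = (13−1)·12! = 12·12! = 5,748,019,200.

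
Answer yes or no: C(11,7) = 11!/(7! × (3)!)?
The correct denominator is 7!×4!, giving C(11,7) = 330; the stated RHS is 11!/(7!×3!) = 1,320 ≠ 330, so the statement does not hold.

Answer: No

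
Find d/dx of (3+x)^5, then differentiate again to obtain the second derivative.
20(3+x)^3
First derivative: 5(3+x)^{4}. Second derivative: 5·4·(3+x)^{3} = 20(3+x)^{3}.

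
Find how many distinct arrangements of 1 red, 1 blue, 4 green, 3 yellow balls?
2,520

Solution: Multinomial: 9!/(1! × 1! × 4! × 3!) = 2,520.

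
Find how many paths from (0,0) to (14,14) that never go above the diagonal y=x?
2,674,440

Working:
Counted by the Catalan number C_14: C_14 = C(28,14)/(14+1) = 40,116,600/15 = 2,674,440.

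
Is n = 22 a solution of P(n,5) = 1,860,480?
No

P(22,5) = 22·21·20·19·18 = 3,160,080, which does not equal 1,860,480.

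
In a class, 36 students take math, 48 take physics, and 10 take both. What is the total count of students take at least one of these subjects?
74
|A∪B| = |A|+|B|-|A∩B| = 36+48-10 = 74.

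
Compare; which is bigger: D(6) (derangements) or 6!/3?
D(6)

Explanation: D(6) = (6-1)·[D(5) + D(4)] = 5·[44 + 9] = 265; 6!/3 = 720/3 = 240.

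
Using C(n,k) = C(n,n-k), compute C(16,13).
560
C(16,13) = C(16,3) = 560.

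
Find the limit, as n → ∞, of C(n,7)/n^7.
1/5040

C(n,7) ≈ n^7/7! for large n. Limit = 1/7! = 1/5040.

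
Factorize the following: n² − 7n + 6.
(n − 1)(n − 6)

Working:
Seek roots whose sum is 7 and product is 6: (1, 6). So n² − 7n + 6 = (n − 1)(n − 6).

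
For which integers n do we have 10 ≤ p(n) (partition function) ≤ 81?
6, 7, 8, 9, 10, 11, 12

Explanation: Tabulating p(n) via p(n) = p(n−1) + p(n−2) − p(n−5) − p(n−7) + …: p(5)=7; p(6)=11; p(7)=15; p(8)=22; p(9)=30; p(10)=42; p(11)=56; p(12)=77; p(13)=101. So valid n = 6, 7, 8, 9, 10, 11, 12.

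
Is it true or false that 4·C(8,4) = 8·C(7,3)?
Absorption identity k·C(n,k) = n·C(n-1,k-1). LHS = 4·70 = 280; RHS = 8·35 = 280.
Final answer: True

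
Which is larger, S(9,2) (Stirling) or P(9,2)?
S(9,2)

Reasoning: S(9,2) = 2·S(8,2) + S(8,1) = 2·127 + 1 = 255; P(9,2) = 72.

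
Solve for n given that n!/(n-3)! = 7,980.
21

Working:
n!/(n-3)! = n×(n-1)×(n-2), a product of 3 consecutive integers ≈ (n−1)^3. 7,980^(1/3) + 1 ≈ 21.0; check n = 21: 21×20×19 = 7,980 ✓. So n = 21.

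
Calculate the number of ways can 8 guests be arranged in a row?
40,320

Solution: Arrangements of 8 distinct objects: 8! = 40,320.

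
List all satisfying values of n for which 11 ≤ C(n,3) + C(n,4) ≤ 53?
C(4,3)+C(4,4)=5; C(5,3)+C(5,4)=15; C(6,3)+C(6,4)=35; C(7,3)+C(7,4)=70. So valid n = 5, 6.
Final answer: 5, 6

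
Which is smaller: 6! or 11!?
6!

Solution: 6!=720, 11!=39,916,800. 11! > 6!.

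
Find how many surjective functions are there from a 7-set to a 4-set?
8,400

Reasoning: Onto functions = 4! × S(7,4)
First compute S(7,4) via recurrence:
Using the Stirling recurrence: S(n,k) = k·S(n-1,k) + S(n-1,k-1)
S(7,4) = 4·S(6,4) + S(6,3)
         = 4·65 + 90
         = 260 + 90
         = 350
Then: 24 × 350 = 8,400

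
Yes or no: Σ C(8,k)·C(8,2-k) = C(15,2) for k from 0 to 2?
No

Vandermonde's identity gives C(16,2) = 120; RHS C(15,2) = 105.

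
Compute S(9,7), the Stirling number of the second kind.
462

Reasoning: Using the Stirling recurrence: S(n,k) = k·S(n-1,k) + S(n-1,k-1)
S(9,7) = 7·S(8,7) + S(8,6)
         = 7·28 + 266
         = 196 + 266
         = 462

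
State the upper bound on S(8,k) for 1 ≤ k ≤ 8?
1,701

Reasoning: Row S(8,k) for k = 1..8 (via S(n,k) = k·S(n−1,k) + S(n−1,k−1)): 1, 127, 966, 1,701, 1,050, 266, 28, 1. The row is unimodal; maximum at k = 4: 1,701.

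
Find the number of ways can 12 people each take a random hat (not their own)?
176,214,841
Using D(n) = (n-1)[D(n-1) + D(n-2)]:
D(12) = (12-1) × [D(11) + D(10)]
      = 11 × [14684570 + 1334961]
      = 11 × 16019531
      = 176,214,841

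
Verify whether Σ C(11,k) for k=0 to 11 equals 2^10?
False

Solution: Binomial theorem: Σ C(11,k) = (1+1)^11 = 2^11 = 2,048; RHS 2^10 = 1,024.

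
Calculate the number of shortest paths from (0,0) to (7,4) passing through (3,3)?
100

Solution: To (3,3): C(6,3)=20. From there: C(5,4)=5. Total: 100.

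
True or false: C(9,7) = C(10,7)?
False
LHS = C(9,7) = 36; RHS = C(10,7) = 120. 36 ≠ 120, so the statement does not hold.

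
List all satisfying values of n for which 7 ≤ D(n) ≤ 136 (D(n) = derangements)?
4, 5

Working:
Using D(n) = (n−1)[D(n−1) + D(n−2)] with D(1)=0, D(2)=1: D(3)=2; D(4)=9; D(5)=44; D(6)=265. So valid n = 4, 5.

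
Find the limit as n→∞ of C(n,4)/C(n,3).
C(n,4)/C(n,3) = (n-3)/4 → ∞ as n → ∞.

Answer: ∞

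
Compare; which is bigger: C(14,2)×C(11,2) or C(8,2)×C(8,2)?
C(14,2)×C(11,2)=5,005, C(8,2)×C(8,2)=784.

Answer: C(14,2)×C(11,2)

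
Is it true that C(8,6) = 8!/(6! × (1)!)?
The correct denominator is 6!×2!, giving C(8,6) = 28; the stated RHS is 8!/(6!×1!) = 56 ≠ 28, so the statement does not hold.

Answer: False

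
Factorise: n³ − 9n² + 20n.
n(n − 4)(n − 5)

Reasoning: n³ − 9n² + 20n = n(n² − 9n + 20) = n(n − 4)(n − 5).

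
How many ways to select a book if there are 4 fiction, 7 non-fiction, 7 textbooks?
18

By the addition principle: 4 + 7 + 7 = 18.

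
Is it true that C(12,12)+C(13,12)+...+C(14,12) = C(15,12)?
False

Solution: Hockey stick identity gives Σ = C(15,13) = 105; RHS C(15,12) = 455.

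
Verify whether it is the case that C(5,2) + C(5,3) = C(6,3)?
True

Explanation: Pascal's identity: LHS = 10 + 10 = 20; RHS = C(6,3) = 20. Both sides agree, so the statement holds.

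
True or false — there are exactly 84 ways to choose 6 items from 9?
True

Reasoning: C(9,6) = 84.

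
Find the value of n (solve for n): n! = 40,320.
8

Explanation: n! is strictly increasing. 6! = 720, 7! = 5,040, 8! = 40,320 ✓. So n = 8.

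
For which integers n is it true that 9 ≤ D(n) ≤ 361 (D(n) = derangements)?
4, 5, 6
Using D(n) = (n−1)[D(n−1) + D(n−2)] with D(1)=0, D(2)=1: D(3)=2; D(4)=9; D(5)=44; D(6)=265; D(7)=1,854. So valid n = 4, 5, 6.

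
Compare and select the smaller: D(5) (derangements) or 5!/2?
D(5) = (5-1)·[D(4) + D(3)] = 4·[9 + 2] = 44; 5!/2 = 120/2 = 60.

Answer: D(5)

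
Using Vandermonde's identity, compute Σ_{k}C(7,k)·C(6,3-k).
= C(7+6,3) = C(13,3) = 286.

Answer: 286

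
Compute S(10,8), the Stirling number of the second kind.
750
Using the Stirling recurrence: S(n,k) = k·S(n-1,k) + S(n-1,k-1)
S(10,8) = 8·S(9,8) + S(9,7)
         = 8·36 + 462
         = 288 + 462
         = 750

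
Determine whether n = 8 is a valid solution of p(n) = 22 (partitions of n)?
Pentagonal recurrence p(n) = p(n−1) + p(n−2) − p(n−5) − p(n−7) + …: p(8) = p(7) + p(6) − p(3) − p(1) = 15 + 11 − 3 − 1 = 22, which equals 22.
Final answer: Yes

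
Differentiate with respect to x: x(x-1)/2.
(2x - 1)/2

Reasoning: d/dx[(x-0)(x-1)] = (x-1) + (x-0) = 2x - 1. Dividing by 2 gives (2x - 1)/2.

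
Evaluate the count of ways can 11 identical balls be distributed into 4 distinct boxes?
364

Working:
C(11+4-1, 4-1) = C(14, 3) = 364.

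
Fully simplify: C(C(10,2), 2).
990
C(10,2) = 45, then C(45, 2) = 990.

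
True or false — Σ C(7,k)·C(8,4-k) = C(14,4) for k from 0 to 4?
False

Working:
Vandermonde's identity gives C(15,4) = 1,365; RHS C(14,4) = 1,001.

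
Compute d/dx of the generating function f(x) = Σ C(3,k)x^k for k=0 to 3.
Σ k·C(3,k)x^(k-1) for k=1 to 3

Term-by-term differentiation gives Σ k·C(3,k)x^{k-1} for k=1 to 3.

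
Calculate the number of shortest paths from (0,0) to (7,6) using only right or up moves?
Choose 7 rights from 13 moves: C(13,7) = 1,716.
Final answer: 1,716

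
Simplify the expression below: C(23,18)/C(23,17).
1/3

C(n,k+1)/C(n,k) = (n−k)/(k+1). Here (23−17)/(17+1) = 6/18 = 1/3.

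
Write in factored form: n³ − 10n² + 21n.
n(n − 3)(n − 7)

Explanation: n³ − 10n² + 21n = n(n² − 10n + 21) = n(n − 3)(n − 7).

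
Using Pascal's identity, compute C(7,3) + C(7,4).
70

Reasoning: C(7,3) + C(7,4) = C(8,4) = 70.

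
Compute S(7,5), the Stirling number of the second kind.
140

Reasoning: Using the Stirling recurrence: S(n,k) = k·S(n-1,k) + S(n-1,k-1)
S(7,5) = 5·S(6,5) + S(6,4)
         = 5·15 + 65
         = 75 + 65
         = 140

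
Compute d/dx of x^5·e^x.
Product rule: d/dx[x^5]·e^x + x^5·d/dx[e^x] = 5x^{4}e^x + x^5e^x.

Answer: (5x^4 + x^5)e^x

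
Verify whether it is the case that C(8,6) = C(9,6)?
False

Working:
LHS = C(8,6) = 28; RHS = C(9,6) = 84. 28 ≠ 84, so the statement does not hold.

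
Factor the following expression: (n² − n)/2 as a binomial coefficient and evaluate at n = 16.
C(n,2); C(16,2) = 120

Solution: (n² − n)/2 = n(n−1)/2 = C(n,2). At n = 16: C(16,2) = 120.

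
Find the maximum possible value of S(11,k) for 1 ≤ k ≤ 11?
246,730

Explanation: Row S(11,k) for k = 1..11 (via S(n,k) = k·S(n−1,k) + S(n−1,k−1)): 1, 1,023, 28,501, 145,750, 246,730, 179,487, 63,987, 11,880, 1,155, 55, 1. The row is unimodal; maximum at k = 5: 246,730.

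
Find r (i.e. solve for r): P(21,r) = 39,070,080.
6

Reasoning: P(21,r) = 21·20·…·(21−r+1), a product of r factors. Multiplying down from 21: 21 = 21; 21·20 = 420; 21·20·19 = 7,980; 21·20·19·18 = 143,640; 21·20·19·18·17 = 2,441,880; 21·20·19·18·17·16 = 39,070,080 ✓ (6 factors). So r = 6.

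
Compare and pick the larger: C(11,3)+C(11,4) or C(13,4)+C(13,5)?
C(13,4)+C(13,5)

Working:
First=495, Second=2,002.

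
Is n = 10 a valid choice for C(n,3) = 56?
No

Solution: C(10,3) = 10·9·8/3! = 720/6 = 120, which does not equal 56.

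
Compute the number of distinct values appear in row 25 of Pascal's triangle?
Row 25 has entries C(25,0)..C(25,25); by symmetry C(25,k)=C(25,25-k), giving 13 distinct values.

Answer: 13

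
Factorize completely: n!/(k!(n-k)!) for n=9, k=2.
This is the binomial coefficient C(9,2) = 36.
Final answer: C(9,2) = 36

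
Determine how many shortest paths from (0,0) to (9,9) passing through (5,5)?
17,640

To (5,5): C(10,5)=252. From there: C(8,4)=70. Total: 17,640.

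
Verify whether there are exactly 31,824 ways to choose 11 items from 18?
True

Reasoning: C(18,11) = 31,824.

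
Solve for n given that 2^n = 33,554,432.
25
33,554,432 = 1,024 × 1,024 × 32 = 2^10 × 2^10 × 2^5 = 2^25, so n = 25.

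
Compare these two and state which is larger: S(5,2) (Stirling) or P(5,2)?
P(5,2)

S(5,2) = 2·S(4,2) + S(4,1) = 2·7 + 1 = 15; P(5,2) = 20.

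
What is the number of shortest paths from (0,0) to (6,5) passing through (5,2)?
84

To (5,2): C(7,5)=21. From there: C(4,1)=4. Total: 84.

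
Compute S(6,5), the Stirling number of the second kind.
15

Explanation: Using the Stirling recurrence: S(n,k) = k·S(n-1,k) + S(n-1,k-1)
S(6,5) = 5·S(5,5) + S(5,4)
         = 5·1 + 10
         = 5 + 10
         = 15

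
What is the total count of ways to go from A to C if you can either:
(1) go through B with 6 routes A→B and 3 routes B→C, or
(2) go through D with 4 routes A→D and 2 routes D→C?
26

Reasoning: Route via B: 6×3=18. Route via D: 4×2=8. Total: 26.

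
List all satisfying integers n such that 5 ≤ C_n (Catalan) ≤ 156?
3, 4, 5, 6

Explanation: C_2=2; C_3=5; C_4=14; C_5=42; C_6=132; C_7=429. So valid n = 3, 4, 5, 6.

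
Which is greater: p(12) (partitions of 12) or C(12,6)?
C(12,6)

Solution: Pentagonal recurrence p(n) = p(n−1) + p(n−2) − p(n−5) − p(n−7) + …: p(12) = p(11) + p(10) − p(7) − p(5) + p(0) = 56 + 42 − 15 − 7 + 1 = 77; C(12,6) = 924.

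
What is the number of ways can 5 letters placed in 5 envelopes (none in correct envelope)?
44

Reasoning: Using D(n) = (n-1)[D(n-1) + D(n-2)]:
D(5) = (5-1) × [D(4) + D(3)]
      = 4 × [9 + 2]
      = 4 × 11
      = 44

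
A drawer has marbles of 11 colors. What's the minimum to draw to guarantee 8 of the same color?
78

Worst case: 7 of each = 77. One more: 78.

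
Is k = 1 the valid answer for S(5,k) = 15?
No
S(5,1) = 1·S(4,1) + S(4,0) = 1·1 + 0 = 1, which does not equal 15.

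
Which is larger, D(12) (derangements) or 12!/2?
12!/2

Reasoning: D(12) = (12-1)·[D(11) + D(10)] = 11·[14,684,570 + 1,334,961] = 176,214,841; 12!/2 = 479,001,600/2 = 239,500,800.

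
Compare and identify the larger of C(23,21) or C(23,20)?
C(23,21)=253, C(23,20)=1,771.
Final answer: C(23,20)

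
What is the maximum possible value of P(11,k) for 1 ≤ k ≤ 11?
39,916,800

Working:
P(11,k) increases in k, so maximum at k = 11: 11! = 39,916,800.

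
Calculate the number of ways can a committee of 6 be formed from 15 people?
5,005

Explanation: C(15,6) = 15! / (6! × (15-6)!)
         = 15! / (6! × 9!)
         = 5,005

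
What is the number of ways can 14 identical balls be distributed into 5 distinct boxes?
3,060

Explanation: C(14+5-1, 5-1) = C(18, 4) = 3,060.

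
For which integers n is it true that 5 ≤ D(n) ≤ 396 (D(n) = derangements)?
4, 5, 6
Using D(n) = (n−1)[D(n−1) + D(n−2)] with D(1)=0, D(2)=1: D(3)=2; D(4)=9; D(5)=44; D(6)=265; D(7)=1,854. So valid n = 4, 5, 6.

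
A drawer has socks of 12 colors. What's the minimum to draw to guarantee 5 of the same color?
49

Worst case: 4 of each = 48. One more: 49.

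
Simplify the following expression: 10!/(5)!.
30,240

This equals 10×9×...×6 = 30,240.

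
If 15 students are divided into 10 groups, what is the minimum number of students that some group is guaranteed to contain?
Pigeonhole: ⌈15/10⌉ = 2.
Final answer: 2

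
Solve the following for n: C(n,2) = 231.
22

Working:
C(n,2) = n(n−1)/2! is increasing in n, and n(n−1) = 2!·231 = 462 ≈ (n−0.5)^2 gives n ≈ 22.0. Check: C(20,2) = 190, C(21,2) = 210, C(22,2) = 231 ✓. So n = 22.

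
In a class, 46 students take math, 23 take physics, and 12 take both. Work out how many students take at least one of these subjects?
57

Working:
|A∪B| = |A|+|B|-|A∩B| = 46+23-12 = 57.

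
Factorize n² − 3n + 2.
(n − 1)(n − 2)

Working:
Seek roots whose sum is 3 and product is 2: (1, 2). So n² − 3n + 2 = (n − 1)(n − 2).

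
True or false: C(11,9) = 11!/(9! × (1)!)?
The correct denominator is 9!×2!, giving C(11,9) = 55; the stated RHS is 11!/(9!×1!) = 110 ≠ 55, so the statement does not hold.
Final answer: False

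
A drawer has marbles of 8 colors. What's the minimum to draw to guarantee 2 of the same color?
9

Explanation: Worst case: 1 of each = 8. One more: 9.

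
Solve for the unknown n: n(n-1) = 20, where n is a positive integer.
5

Reasoning: n² − n − 20 = 0, so n = (1 ± √(1 + 4·20))/2 = (1 ± √81)/2 = (1 ± 9)/2, i.e. n = 5 or n = -4. Taking the positive root, n = 5 (check: 5×4 = 20).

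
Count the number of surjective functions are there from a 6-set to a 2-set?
62

Reasoning: Onto functions = 2! × S(6,2)
First compute S(6,2) via recurrence:
Using the Stirling recurrence: S(n,k) = k·S(n-1,k) + S(n-1,k-1)
S(6,2) = 2·S(5,2) + S(5,1)
         = 2·15 + 1
         = 30 + 1
         = 31
Then: 2 × 31 = 62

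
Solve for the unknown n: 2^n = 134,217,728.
27

Working:
134,217,728 = 1,024 × 1,024 × 128 = 2^10 × 2^10 × 2^7 = 2^27, so n = 27.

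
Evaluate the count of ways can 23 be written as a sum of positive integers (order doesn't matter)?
1,255

Working:
Pentagonal recurrence p(n) = p(n−1) + p(n−2) − p(n−5) − p(n−7) + …: p(23) = p(22) + p(21) − p(18) − p(16) + p(11) + p(8) − p(1) = 1,002 + 792 − 385 − 231 + 56 + 22 − 1 = 1,255.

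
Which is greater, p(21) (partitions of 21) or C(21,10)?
C(21,10)

Solution: Pentagonal recurrence p(n) = p(n−1) + p(n−2) − p(n−5) − p(n−7) + …: p(21) = p(20) + p(19) − p(16) − p(14) + p(9) + p(6) = 627 + 490 − 231 − 135 + 30 + 11 = 792; C(21,10) = 352,716.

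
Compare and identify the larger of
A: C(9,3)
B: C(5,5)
A

Solution: A=C(9,3)=84, B=C(5,5)=1.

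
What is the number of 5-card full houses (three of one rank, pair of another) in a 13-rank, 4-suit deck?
3,744

Solution: Triple rank: 13. Triple suits: C(4,3)=4. Pair rank: 12. Pair suits: C(4,2)=6. Total: 3,744.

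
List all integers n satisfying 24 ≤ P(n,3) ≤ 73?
4, 5

Explanation: P(3,3)=6; P(4,3)=24; P(5,3)=60; P(6,3)=120. So valid n = 4, 5.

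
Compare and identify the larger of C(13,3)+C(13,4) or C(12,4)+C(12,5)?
C(12,4)+C(12,5)

Solution: First=1,001, Second=1,287.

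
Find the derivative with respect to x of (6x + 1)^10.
60(6x + 1)^9
Chain rule: 10(6x+1)^{9} × 6 = 60(6x+1)^{9}.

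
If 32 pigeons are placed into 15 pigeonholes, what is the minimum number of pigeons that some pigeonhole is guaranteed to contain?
3

Explanation: Pigeonhole: ⌈32/15⌉ = 3.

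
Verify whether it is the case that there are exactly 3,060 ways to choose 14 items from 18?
C(18,14) = 3,060.
Final answer: True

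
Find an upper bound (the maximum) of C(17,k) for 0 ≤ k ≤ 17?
Maximum at k = 8 or k = 9: C(17,8) = 24,310.

Answer: 24,310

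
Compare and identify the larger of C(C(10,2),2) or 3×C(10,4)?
C(C(10,2),2)

C(C(10,2),2)=990, 3×C(10,4)=630.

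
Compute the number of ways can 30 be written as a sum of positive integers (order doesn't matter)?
5,604

Explanation: Pentagonal recurrence p(n) = p(n−1) + p(n−2) − p(n−5) − p(n−7) + …: p(30) = p(29) + p(28) − p(25) − p(23) + p(18) + p(15) − p(8) − p(4) = 4,565 + 3,718 − 1,958 − 1,255 + 385 + 176 − 22 − 5 = 5,604.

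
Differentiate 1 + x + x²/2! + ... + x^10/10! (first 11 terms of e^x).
1 + x + x²/2! + ... + x^9/9!

Explanation: Differentiating term by term gives the first 10 terms of e^x.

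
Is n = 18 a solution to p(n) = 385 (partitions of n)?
Pentagonal recurrence p(n) = p(n−1) + p(n−2) − p(n−5) − p(n−7) + …: p(18) = p(17) + p(16) − p(13) − p(11) + p(6) + p(3) = 297 + 231 − 101 − 56 + 11 + 3 = 385, which equals 385.
Final answer: Yes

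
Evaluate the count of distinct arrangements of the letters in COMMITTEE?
45,360

Solution: Word has 9 letters (C=1, O=1, M=2, I=1, T=2, E=2). Arrangements: 9!/Π(k!) = 45,360.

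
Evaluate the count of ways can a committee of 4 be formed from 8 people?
70

C(8,4) = 8! / (4! × (8-4)!)
         = 8! / (4! × 4!)
         = 70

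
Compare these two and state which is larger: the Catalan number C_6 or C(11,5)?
C(11,5)

Solution: C_6 = C(12,6)/(6+1) = 924/7 = 132; C(11,5) = 462.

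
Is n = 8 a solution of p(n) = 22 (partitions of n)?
Yes

Explanation: Pentagonal recurrence p(n) = p(n−1) + p(n−2) − p(n−5) − p(n−7) + …: p(8) = p(7) + p(6) − p(3) − p(1) = 15 + 11 − 3 − 1 = 22, which equals 22.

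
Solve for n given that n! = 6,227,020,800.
n! is strictly increasing. 11! = 39,916,800, 12! = 479,001,600, 13! = 6,227,020,800 ✓. So n = 13.
Final answer: 13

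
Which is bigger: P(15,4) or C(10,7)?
P(15,4)

Explanation: P(15,4)=32,760, C(10,7)=120.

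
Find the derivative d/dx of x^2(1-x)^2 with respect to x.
2x^1(1-x)^2 - 2x^2(1-x)^1

Reasoning: Product rule: 2x^{1}(1-x)^{2} + x^2·(-2)(1-x)^{1}.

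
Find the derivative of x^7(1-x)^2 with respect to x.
7x^6(1-x)^2 - 2x^7(1-x)^1

Product rule: 7x^{6}(1-x)^{2} + x^7·(-2)(1-x)^{1}.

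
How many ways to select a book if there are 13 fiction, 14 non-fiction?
27

Reasoning: By the addition principle: 13 + 14 = 27.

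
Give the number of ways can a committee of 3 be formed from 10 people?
120
C(10,3) = 10! / (3! × (10-3)!)
         = 10! / (3! × 7!)
         = 120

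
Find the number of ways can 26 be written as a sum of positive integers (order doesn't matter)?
2,436

Working:
Pentagonal recurrence p(n) = p(n−1) + p(n−2) − p(n−5) − p(n−7) + …: p(26) = p(25) + p(24) − p(21) − p(19) + p(14) + p(11) − p(4) − p(0) = 1,958 + 1,575 − 792 − 490 + 135 + 56 − 5 − 1 = 2,436.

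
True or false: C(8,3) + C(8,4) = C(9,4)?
True

Reasoning: Pascal's identity: LHS = 56 + 70 = 126; RHS = C(9,4) = 126. Both sides agree, so the statement holds.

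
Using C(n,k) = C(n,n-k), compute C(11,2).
55

Explanation: C(11,2) = C(11,9) = 55.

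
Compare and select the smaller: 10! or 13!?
10!=3,628,800, 13!=6,227,020,800. 13! > 10!.
Final answer: 10!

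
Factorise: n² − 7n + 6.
(n − 1)(n − 6)

Explanation: Seek roots whose sum is 7 and product is 6: (1, 6). So n² − 7n + 6 = (n − 1)(n − 6).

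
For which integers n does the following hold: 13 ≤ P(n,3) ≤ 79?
4, 5

Reasoning: P(3,3)=6; P(4,3)=24; P(5,3)=60; P(6,3)=120. So valid n = 4, 5.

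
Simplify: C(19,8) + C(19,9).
167,960

Explanation: By Pascal's identity: C(20,9) = 167,960.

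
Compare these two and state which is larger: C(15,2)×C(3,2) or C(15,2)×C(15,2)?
C(15,2)×C(15,2)

Working:
C(15,2)×C(3,2)=315, C(15,2)×C(15,2)=11,025.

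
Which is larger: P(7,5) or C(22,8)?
C(22,8)

Working:
P(7,5)=2,520, C(22,8)=319,770.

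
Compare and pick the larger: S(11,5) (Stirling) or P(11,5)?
S(11,5)

Working:
S(11,5) = 5·S(10,5) + S(10,4) = 5·42,525 + 34,105 = 246,730; P(11,5) = 55,440.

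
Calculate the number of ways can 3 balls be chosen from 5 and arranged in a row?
P(5,3) = 5!/(5-3)! = 60.
Final answer: 60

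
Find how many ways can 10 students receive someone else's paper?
Using D(n) = (n-1)[D(n-1) + D(n-2)]:
D(10) = (10-1) × [D(9) + D(8)]
      = 9 × [133496 + 14833]
      = 9 × 148329
      = 1,334,961
Final answer: 1,334,961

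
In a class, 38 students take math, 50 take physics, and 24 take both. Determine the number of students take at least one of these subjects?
64

Explanation: |A∪B| = |A|+|B|-|A∩B| = 38+50-24 = 64.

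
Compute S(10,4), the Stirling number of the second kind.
34,105

Working:
Using the Stirling recurrence: S(n,k) = k·S(n-1,k) + S(n-1,k-1)
S(10,4) = 4·S(9,4) + S(9,3)
         = 4·7770 + 3025
         = 31080 + 3025
         = 34,105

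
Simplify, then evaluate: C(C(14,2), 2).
4,095

Explanation: C(14,2) = 91, then C(91, 2) = 4,095.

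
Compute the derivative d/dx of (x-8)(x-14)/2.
(2x - 22)/2
d/dx[(x-8)(x-14)] = (x-14) + (x-8) = 2x - 22. Dividing by 2 gives (2x - 22)/2.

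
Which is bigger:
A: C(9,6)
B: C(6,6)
A
A=C(9,6)=84, B=C(6,6)=1.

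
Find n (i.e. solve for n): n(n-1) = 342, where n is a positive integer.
n² − n − 342 = 0, so n = (1 ± √(1 + 4·342))/2 = (1 ± √1,369)/2 = (1 ± 37)/2, i.e. n = 19 or n = -18. Taking the positive root, n = 19 (check: 19×18 = 342).
Final answer: 19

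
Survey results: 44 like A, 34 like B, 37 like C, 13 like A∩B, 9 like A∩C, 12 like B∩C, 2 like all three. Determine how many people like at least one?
83

|A∪B∪C| = 44+34+37-13-9-12+2 = 83.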